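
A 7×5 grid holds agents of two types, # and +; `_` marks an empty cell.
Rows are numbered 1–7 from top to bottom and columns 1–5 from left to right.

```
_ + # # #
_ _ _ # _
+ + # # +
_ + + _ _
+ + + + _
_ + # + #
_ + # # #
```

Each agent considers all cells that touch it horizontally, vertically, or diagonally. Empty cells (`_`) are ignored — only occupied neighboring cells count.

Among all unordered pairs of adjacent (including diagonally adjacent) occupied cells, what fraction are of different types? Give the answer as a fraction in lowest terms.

Scan each occupied cell's neighbors to the right and below (and the two forward diagonals) so each pair is counted once.
From row 1: 1 unlike of 6 pairs (running 1/6).
From row 2: 1 unlike of 3 pairs (running 2/9).
From row 3: 5 unlike of 10 pairs (running 7/19).
From row 4: 0 unlike of 7 pairs (running 7/26).
From row 5: 4 unlike of 12 pairs (running 11/38).
From row 6: 8 unlike of 13 pairs (running 19/51).
From row 7: 1 unlike of 3 pairs (running 20/54).
Total adjacent occupied pairs: 54; unlike-type pairs: 20.
20/54 reduces to 10/27.

10/27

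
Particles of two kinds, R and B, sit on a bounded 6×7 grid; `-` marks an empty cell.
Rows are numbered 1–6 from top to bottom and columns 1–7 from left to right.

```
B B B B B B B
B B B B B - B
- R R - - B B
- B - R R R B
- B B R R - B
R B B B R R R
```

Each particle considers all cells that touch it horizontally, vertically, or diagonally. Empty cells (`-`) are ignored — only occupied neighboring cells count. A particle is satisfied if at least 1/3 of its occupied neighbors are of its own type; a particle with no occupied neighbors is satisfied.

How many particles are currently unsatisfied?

3

Row 1: (1,1)B 3/3 satisfied · (1,2)B 5/5 satisfied · (1,3)B 5/5 satisfied · (1,4)B 5/5 satisfied · (1,5)B 4/4 satisfied · (1,6)B 4/4 satisfied · (1,7)B 2/2 satisfied
Row 2: (2,1)B 3/4 satisfied · (2,2)B 5/7 satisfied · (2,3)B 5/7 satisfied · (2,4)B 5/6 satisfied · (2,5)B 5/5 satisfied · (2,7)B 4/4 satisfied
Row 3: (3,2)R 1/5 not · (3,3)R 2/6 satisfied · (3,6)B 4/6 satisfied · (3,7)B 3/4 satisfied
Row 4: (4,2)B 2/4 satisfied · (4,4)R 4/5 satisfied · (4,5)R 4/5 satisfied · (4,6)R 2/6 satisfied · (4,7)B 3/4 satisfied
Row 5: (5,2)B 4/5 satisfied · (5,3)B 5/7 satisfied · (5,4)R 4/7 satisfied · (5,5)R 6/7 satisfied · (5,7)B 1/4 not
Row 6: (6,1)R 0/2 not · (6,2)B 3/4 satisfied · (6,3)B 4/5 satisfied · (6,4)B 2/5 satisfied · (6,5)R 3/4 satisfied · (6,6)R 3/4 satisfied · (6,7)R 1/2 satisfied
Unsatisfied: (3,2), (5,7), (6,1) — 3 in total.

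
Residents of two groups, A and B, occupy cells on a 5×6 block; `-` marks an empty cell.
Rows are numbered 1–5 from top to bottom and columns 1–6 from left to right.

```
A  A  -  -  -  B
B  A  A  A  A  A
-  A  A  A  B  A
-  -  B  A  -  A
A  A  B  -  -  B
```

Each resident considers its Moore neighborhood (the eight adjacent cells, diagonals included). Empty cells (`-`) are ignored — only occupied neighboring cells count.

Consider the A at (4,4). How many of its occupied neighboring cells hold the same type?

Occupied neighbors of (4,4): (3,3)=A, (3,4)=A, (3,5)=B, (4,3)=B, (5,3)=B.
Same type (A): 2 of 5.

2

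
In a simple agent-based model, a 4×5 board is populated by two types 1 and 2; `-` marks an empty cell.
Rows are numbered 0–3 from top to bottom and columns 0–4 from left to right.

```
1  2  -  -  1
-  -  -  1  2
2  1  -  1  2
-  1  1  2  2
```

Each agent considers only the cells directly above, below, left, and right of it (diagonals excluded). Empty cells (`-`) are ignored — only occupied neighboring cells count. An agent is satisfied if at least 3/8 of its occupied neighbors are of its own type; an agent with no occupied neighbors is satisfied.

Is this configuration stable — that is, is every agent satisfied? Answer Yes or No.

No

(0,0)1 0/1 not
(0,1)2 0/1 not
(0,4)1 0/1 not
(1,3)1 1/2 satisfied
(1,4)2 1/3 not
(2,0)2 0/1 not
(2,1)1 1/2 satisfied
(2,3)1 1/3 not
(2,4)2 2/3 satisfied
(3,1)1 2/2 satisfied
(3,2)1 1/2 satisfied
(3,3)2 1/3 not
(3,4)2 2/2 satisfied
For instance (0,0) has only 0/1 same-type neighbors, below 3/8.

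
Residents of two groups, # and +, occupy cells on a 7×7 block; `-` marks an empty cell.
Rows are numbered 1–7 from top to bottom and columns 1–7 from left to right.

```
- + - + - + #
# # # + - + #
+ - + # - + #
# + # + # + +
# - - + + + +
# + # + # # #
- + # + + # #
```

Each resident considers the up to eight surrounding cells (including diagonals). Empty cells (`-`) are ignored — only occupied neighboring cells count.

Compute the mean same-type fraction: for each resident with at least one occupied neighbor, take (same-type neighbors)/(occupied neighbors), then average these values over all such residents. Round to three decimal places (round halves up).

(1,2)+ 0/3
(1,4)+ 1/2
(1,6)+ 1/3
(1,7)# 1/3
(2,1)# 1/3
(2,2)# 2/5
(2,3)# 2/6
(2,4)+ 2/4
(2,6)+ 2/5
(2,7)# 2/5
(3,1)+ 1/4
(3,3)+ 3/7
(3,4)# 3/6
(3,6)+ 3/6
(3,7)# 1/5
(4,1)# 1/3
(4,2)+ 2/5
(4,3)# 1/5
(4,4)+ 3/6
(4,5)# 1/7
(4,6)+ 5/7
(4,7)+ 4/5
(5,1)# 2/4
(5,4)+ 3/7
(5,5)+ 5/8
(5,6)+ 4/8
(5,7)+ 3/5
(6,1)# 1/3
(6,2)+ 1/5
(6,3)# 1/6
(6,4)+ 4/7
(6,5)# 2/8
(6,6)# 4/8
(6,7)# 3/5
(7,2)+ 1/4
(7,3)# 1/5
(7,4)+ 2/5
(7,5)+ 2/5
(7,6)# 4/5
(7,7)# 3/3
Sum over 40 residents: 0/3 + 1/2 + 1/3 + 1/3 + 1/3 + 2/5 + 2/6 + 2/4 + 2/5 + 2/5 + 1/4 + 3/7 + 3/6 + 3/6 + 1/5 + 1/3 + 2/5 + 1/5 + 3/6 + 1/7 + 5/7 + 4/5 + 2/4 + 3/7 + 5/8 + 4/8 + 3/5 + 1/3 + 1/5 + 1/6 + 4/7 + 2/8 + 4/8 + 3/5 + 1/4 + 1/5 + 2/5 + 2/5 + 4/5 + 3/3 = 2827/168; mean = 2827/168 ÷ 40 = 2827/6720 = 0.420684… → 0.421.

0.421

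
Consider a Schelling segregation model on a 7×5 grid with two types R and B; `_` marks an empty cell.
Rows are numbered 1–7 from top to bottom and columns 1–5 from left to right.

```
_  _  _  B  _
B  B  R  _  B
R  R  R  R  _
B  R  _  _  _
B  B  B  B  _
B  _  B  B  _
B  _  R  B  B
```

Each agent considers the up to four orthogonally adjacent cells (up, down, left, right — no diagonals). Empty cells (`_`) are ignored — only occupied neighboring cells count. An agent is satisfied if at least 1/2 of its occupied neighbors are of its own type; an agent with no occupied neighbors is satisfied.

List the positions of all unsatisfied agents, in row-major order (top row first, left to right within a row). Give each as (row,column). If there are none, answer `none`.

(2,2), (3,1), (4,1), (4,2), (7,3)

Row 1: (1,4)B 0/0 satisfied
Row 2: (2,1)B 1/2 satisfied · (2,2)B 1/3 not · (2,3)R 1/2 satisfied · (2,5)B 0/0 satisfied
Row 3: (3,1)R 1/3 not · (3,2)R 3/4 satisfied · (3,3)R 3/3 satisfied · (3,4)R 1/1 satisfied
Row 4: (4,1)B 1/3 not · (4,2)R 1/3 not
Row 5: (5,1)B 3/3 satisfied · (5,2)B 2/3 satisfied · (5,3)B 3/3 satisfied · (5,4)B 2/2 satisfied
Row 6: (6,1)B 2/2 satisfied · (6,3)B 2/3 satisfied · (6,4)B 3/3 satisfied
Row 7: (7,1)B 1/1 satisfied · (7,3)R 0/2 not · (7,4)B 2/3 satisfied · (7,5)B 1/1 satisfied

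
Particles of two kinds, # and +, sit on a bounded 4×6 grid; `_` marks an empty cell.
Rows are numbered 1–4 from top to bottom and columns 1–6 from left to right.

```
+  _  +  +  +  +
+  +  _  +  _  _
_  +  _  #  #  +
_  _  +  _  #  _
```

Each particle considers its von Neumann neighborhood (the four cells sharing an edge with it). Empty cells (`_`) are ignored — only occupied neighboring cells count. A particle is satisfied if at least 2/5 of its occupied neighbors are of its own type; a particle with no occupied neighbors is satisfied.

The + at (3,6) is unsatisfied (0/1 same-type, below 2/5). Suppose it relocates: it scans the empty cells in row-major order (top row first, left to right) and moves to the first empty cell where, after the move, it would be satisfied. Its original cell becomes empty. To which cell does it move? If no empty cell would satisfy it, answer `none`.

Vacating (3,6). Empty cells in order:
  (1,2): 3/3 same-type → satisfied — stop here.

(1,2)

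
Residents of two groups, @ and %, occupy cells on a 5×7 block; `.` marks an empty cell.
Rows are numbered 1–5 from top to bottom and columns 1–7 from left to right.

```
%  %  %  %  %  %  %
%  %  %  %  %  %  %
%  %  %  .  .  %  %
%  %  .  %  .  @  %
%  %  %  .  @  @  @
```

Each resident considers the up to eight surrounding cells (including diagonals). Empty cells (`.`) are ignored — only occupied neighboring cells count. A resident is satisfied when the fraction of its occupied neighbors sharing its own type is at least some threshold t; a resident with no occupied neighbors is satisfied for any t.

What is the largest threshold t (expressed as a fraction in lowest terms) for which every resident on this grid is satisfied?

2/5

(1,1)% 3/3
(1,2)% 5/5
(1,3)% 5/5
(1,4)% 5/5
(1,5)% 5/5
(1,6)% 5/5
(1,7)% 3/3
(2,1)% 5/5
(2,2)% 8/8
(2,3)% 7/7
(2,4)% 6/6
(2,5)% 6/6
(2,6)% 7/7
(2,7)% 5/5
(3,1)% 5/5
(3,2)% 7/7
(3,3)% 6/6
(3,6)% 5/6
(3,7)% 4/5
(4,1)% 5/5
(4,2)% 7/7
(4,4)% 2/3
(4,6)@ 3/6
(4,7)% 2/5
(5,1)% 3/3
(5,2)% 4/4
(5,3)% 3/3
(5,5)@ 2/3
(5,6)@ 3/4
(5,7)@ 2/3
The smallest same-type fraction is 2/5 at (4,7), which reduces to 2/5. Any threshold above that leaves this resident unsatisfied.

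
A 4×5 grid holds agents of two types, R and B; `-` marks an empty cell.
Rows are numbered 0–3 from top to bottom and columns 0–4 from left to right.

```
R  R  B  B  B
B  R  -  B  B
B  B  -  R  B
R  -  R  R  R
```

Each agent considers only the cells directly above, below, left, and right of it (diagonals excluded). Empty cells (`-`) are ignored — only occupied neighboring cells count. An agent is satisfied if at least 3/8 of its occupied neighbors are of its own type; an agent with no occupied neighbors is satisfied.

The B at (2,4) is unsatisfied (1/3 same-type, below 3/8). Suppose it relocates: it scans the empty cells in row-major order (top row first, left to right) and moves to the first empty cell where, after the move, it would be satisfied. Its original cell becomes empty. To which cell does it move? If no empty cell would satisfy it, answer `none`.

(1,2)

Vacating (2,4). Empty cells in order:
  (1,2): 2/3 same-type → satisfied — stop here.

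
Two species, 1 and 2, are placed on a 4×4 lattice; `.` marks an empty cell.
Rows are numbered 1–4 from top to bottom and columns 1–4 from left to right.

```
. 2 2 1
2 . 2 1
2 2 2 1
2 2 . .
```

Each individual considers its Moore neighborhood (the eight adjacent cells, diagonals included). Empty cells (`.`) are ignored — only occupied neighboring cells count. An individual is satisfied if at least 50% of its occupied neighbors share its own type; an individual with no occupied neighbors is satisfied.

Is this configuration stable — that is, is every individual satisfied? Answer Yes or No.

No

(1,2)2 3/3 satisfied
(1,3)2 2/4 satisfied
(1,4)1 1/3 not
(2,1)2 3/3 satisfied
(2,3)2 4/7 satisfied
(2,4)1 2/5 not
(3,1)2 4/4 satisfied
(3,2)2 6/6 satisfied
(3,3)2 3/5 satisfied
(3,4)1 1/3 not
(4,1)2 3/3 satisfied
(4,2)2 4/4 satisfied
For instance (1,4) has only 1/3 same-type neighbors, below 1/2.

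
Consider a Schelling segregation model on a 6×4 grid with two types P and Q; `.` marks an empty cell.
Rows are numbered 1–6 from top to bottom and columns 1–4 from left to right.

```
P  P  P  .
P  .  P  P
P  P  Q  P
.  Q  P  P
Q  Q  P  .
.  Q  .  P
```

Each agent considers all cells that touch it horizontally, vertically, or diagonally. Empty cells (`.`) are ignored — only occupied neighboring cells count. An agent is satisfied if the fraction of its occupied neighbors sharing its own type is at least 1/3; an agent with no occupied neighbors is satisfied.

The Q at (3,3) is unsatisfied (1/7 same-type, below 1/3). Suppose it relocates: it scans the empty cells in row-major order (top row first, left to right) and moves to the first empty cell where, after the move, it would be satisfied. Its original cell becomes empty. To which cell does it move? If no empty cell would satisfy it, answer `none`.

Vacating (3,3). Empty cells in order:
  (1,4): 0/3 same-type → still unsatisfied.
  (2,2): 0/7 same-type → still unsatisfied.
  (4,1): 3/5 same-type → satisfied — stop here.

(4,1)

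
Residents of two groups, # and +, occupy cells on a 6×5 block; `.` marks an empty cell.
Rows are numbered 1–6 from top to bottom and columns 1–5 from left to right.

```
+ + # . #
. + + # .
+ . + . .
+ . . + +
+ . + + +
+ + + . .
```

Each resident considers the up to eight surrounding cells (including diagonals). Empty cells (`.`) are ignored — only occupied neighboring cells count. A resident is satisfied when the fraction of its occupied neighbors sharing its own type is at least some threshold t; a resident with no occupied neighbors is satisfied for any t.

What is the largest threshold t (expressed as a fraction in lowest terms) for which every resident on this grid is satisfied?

(1,1)+ 2/2
(1,2)+ 3/4
(1,3)# 1/4
(1,5)# 1/1
(2,2)+ 5/6
(2,3)+ 3/5
(2,4)# 2/4
(3,1)+ 2/2
(3,3)+ 3/4
(4,1)+ 2/2
(4,4)+ 5/5
(4,5)+ 3/3
(5,1)+ 3/3
(5,3)+ 4/4
(5,4)+ 5/5
(5,5)+ 3/3
(6,1)+ 2/2
(6,2)+ 4/4
(6,3)+ 3/3
The smallest same-type fraction is 1/4 at (1,3), which reduces to 1/4. Any threshold above that leaves this resident unsatisfied.

1/4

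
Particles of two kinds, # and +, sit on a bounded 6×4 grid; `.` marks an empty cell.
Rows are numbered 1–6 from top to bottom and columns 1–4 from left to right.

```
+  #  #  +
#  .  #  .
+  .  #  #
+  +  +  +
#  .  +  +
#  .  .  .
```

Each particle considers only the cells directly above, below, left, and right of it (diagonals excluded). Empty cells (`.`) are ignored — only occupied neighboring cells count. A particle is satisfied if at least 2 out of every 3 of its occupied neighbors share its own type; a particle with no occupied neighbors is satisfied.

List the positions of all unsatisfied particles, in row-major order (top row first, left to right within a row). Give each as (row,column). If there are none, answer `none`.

(1,1)+ 0/2 unhappy
(1,2)# 1/2 unhappy
(1,3)# 2/3 ok
(1,4)+ 0/1 unhappy
(2,1)# 0/2 unhappy
(2,3)# 2/2 ok
(3,1)+ 1/2 unhappy
(3,3)# 2/3 ok
(3,4)# 1/2 unhappy
(4,1)+ 2/3 ok
(4,2)+ 2/2 ok
(4,3)+ 3/4 ok
(4,4)+ 2/3 ok
(5,1)# 1/2 unhappy
(5,3)+ 2/2 ok
(5,4)+ 2/2 ok
(6,1)# 1/1 ok

(1,1), (1,2), (1,4), (2,1), (3,1), (3,4), (5,1)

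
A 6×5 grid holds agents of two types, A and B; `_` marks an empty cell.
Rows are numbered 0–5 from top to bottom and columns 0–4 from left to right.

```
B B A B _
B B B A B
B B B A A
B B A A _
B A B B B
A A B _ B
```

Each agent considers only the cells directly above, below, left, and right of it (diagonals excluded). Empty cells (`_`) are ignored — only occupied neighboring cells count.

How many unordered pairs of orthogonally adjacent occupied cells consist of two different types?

Scan each occupied cell's neighbors to the right and below so each pair is counted once.
Row 0: B(0,0)–B(0,1)= B(0,0)–B(1,0)= B(0,1)–A(0,2)≠ B(0,1)–B(1,1)= A(0,2)–B(0,3)≠ A(0,2)–B(1,2)≠ B(0,3)–A(1,3)≠  → 4/7 unlike.
Row 1: B(1,0)–B(1,1)= B(1,0)–B(2,0)= B(1,1)–B(1,2)= B(1,1)–B(2,1)= B(1,2)–A(1,3)≠ B(1,2)–B(2,2)= A(1,3)–B(1,4)≠ A(1,3)–A(2,3)= B(1,4)–A(2,4)≠  → 3/9 unlike.
Row 2: B(2,0)–B(2,1)= B(2,0)–B(3,0)= B(2,1)–B(2,2)= B(2,1)–B(3,1)= B(2,2)–A(2,3)≠ B(2,2)–A(3,2)≠ A(2,3)–A(2,4)= A(2,3)–A(3,3)=  → 2/8 unlike.
Row 3: B(3,0)–B(3,1)= B(3,0)–B(4,0)= B(3,1)–A(3,2)≠ B(3,1)–A(4,1)≠ A(3,2)–A(3,3)= A(3,2)–B(4,2)≠ A(3,3)–B(4,3)≠  → 4/7 unlike.
Row 4: B(4,0)–A(4,1)≠ B(4,0)–A(5,0)≠ A(4,1)–B(4,2)≠ A(4,1)–A(5,1)= B(4,2)–B(4,3)= B(4,2)–B(5,2)= B(4,3)–B(4,4)= B(4,4)–B(5,4)=  → 3/8 unlike.
Row 5: A(5,0)–A(5,1)= A(5,1)–B(5,2)≠  → 1/2 unlike.
Total adjacent occupied pairs: 41; unlike-type pairs: 17.

17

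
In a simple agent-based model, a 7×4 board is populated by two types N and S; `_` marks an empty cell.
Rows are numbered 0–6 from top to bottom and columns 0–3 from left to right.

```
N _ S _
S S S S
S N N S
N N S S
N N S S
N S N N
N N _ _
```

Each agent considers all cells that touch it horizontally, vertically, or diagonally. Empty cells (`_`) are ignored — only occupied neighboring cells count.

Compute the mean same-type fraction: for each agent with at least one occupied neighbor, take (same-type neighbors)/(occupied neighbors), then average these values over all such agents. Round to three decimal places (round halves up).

0.573

Row 0: (0,0)N 0/2 · (0,2)S 3/3
Row 1: (1,0)S 2/4 · (1,1)S 4/7 · (1,2)S 4/6 · (1,3)S 3/4
Row 2: (2,0)S 2/5 · (2,1)N 3/8 · (2,2)N 2/8 · (2,3)S 4/5
Row 3: (3,0)N 4/5 · (3,1)N 5/8 · (3,2)S 4/8 · (3,3)S 4/5
Row 4: (4,0)N 4/5 · (4,1)N 5/8 · (4,2)S 4/8 · (4,3)S 3/5
Row 5: (5,0)N 4/5 · (5,1)S 1/7 · (5,2)N 3/6 · (5,3)N 1/3
Row 6: (6,0)N 2/3 · (6,1)N 3/4
Sum over 24 agents: 0/2 + 3/3 + 2/4 + 4/7 + 4/6 + 3/4 + 2/5 + 3/8 + 2/8 + 4/5 + 4/5 + 5/8 + 4/8 + 4/5 + 4/5 + 5/8 + 4/8 + 3/5 + 4/5 + 1/7 + 3/6 + 1/3 + 2/3 + 3/4 = 2311/168; mean = 2311/168 ÷ 24 = 2311/4032 = 0.573164… → 0.573.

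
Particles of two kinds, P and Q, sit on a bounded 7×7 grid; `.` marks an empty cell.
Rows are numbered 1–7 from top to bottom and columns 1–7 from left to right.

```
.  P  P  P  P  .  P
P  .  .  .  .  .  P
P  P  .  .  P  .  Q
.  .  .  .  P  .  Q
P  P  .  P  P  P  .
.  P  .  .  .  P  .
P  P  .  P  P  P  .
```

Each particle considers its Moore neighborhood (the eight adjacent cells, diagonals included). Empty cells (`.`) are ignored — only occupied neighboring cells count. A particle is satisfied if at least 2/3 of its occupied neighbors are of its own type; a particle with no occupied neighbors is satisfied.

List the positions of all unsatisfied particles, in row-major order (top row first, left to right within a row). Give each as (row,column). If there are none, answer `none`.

(2,7), (3,7), (4,7)

Row 1: (1,2)P 2/2 ✓ · (1,3)P 2/2 ✓ · (1,4)P 2/2 ✓ · (1,5)P 1/1 ✓ · (1,7)P 1/1 ✓
Row 2: (2,1)P 3/3 ✓ · (2,7)P 1/2 ✗
Row 3: (3,1)P 2/2 ✓ · (3,2)P 2/2 ✓ · (3,5)P 1/1 ✓ · (3,7)Q 1/2 ✗
Row 4: (4,5)P 4/4 ✓ · (4,7)Q 1/2 ✗
Row 5: (5,1)P 2/2 ✓ · (5,2)P 2/2 ✓ · (5,4)P 2/2 ✓ · (5,5)P 4/4 ✓ · (5,6)P 3/4 ✓
Row 6: (6,2)P 4/4 ✓ · (6,6)P 4/4 ✓
Row 7: (7,1)P 2/2 ✓ · (7,2)P 2/2 ✓ · (7,4)P 1/1 ✓ · (7,5)P 3/3 ✓ · (7,6)P 2/2 ✓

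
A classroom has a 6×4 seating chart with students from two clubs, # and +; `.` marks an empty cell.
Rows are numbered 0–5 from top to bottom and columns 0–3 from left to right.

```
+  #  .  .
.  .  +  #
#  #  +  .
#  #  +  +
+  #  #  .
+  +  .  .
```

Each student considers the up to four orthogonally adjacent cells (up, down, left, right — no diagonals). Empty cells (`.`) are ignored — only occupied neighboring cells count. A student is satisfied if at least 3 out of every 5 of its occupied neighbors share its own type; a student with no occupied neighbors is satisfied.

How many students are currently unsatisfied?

(0,0)+ 0/1 unhappy
(0,1)# 0/1 unhappy
(1,2)+ 1/2 unhappy
(1,3)# 0/1 unhappy
(2,0)# 2/2 ok
(2,1)# 2/3 ok
(2,2)+ 2/3 ok
(3,0)# 2/3 ok
(3,1)# 3/4 ok
(3,2)+ 2/4 unhappy
(3,3)+ 1/1 ok
(4,0)+ 1/3 unhappy
(4,1)# 2/4 unhappy
(4,2)# 1/2 unhappy
(5,0)+ 2/2 ok
(5,1)+ 1/2 unhappy
Unsatisfied: (0,0), (0,1), (1,2), (1,3), (3,2), (4,0), (4,1), (4,2), (5,1) — 9 in total.

9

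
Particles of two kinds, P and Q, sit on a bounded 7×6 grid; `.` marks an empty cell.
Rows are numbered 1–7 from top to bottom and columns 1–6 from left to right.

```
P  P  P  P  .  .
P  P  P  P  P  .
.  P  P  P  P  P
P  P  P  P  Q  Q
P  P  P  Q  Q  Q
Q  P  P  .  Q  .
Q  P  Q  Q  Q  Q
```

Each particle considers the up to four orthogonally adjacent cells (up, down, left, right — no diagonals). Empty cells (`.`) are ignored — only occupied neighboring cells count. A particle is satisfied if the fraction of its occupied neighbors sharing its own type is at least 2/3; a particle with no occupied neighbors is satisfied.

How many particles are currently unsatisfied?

Row 1: (1,1)P 2/2 satisfied · (1,2)P 3/3 satisfied · (1,3)P 3/3 satisfied · (1,4)P 2/2 satisfied
Row 2: (2,1)P 2/2 satisfied · (2,2)P 4/4 satisfied · (2,3)P 4/4 satisfied · (2,4)P 4/4 satisfied · (2,5)P 2/2 satisfied
Row 3: (3,2)P 3/3 satisfied · (3,3)P 4/4 satisfied · (3,4)P 4/4 satisfied · (3,5)P 3/4 satisfied · (3,6)P 1/2 not
Row 4: (4,1)P 2/2 satisfied · (4,2)P 4/4 satisfied · (4,3)P 4/4 satisfied · (4,4)P 2/4 not · (4,5)Q 2/4 not · (4,6)Q 2/3 satisfied
Row 5: (5,1)P 2/3 satisfied · (5,2)P 4/4 satisfied · (5,3)P 3/4 satisfied · (5,4)Q 1/3 not · (5,5)Q 4/4 satisfied · (5,6)Q 2/2 satisfied
Row 6: (6,1)Q 1/3 not · (6,2)P 3/4 satisfied · (6,3)P 2/3 satisfied · (6,5)Q 2/2 satisfied
Row 7: (7,1)Q 1/2 not · (7,2)P 1/3 not · (7,3)Q 1/3 not · (7,4)Q 2/2 satisfied · (7,5)Q 3/3 satisfied · (7,6)Q 1/1 satisfied
Unsatisfied: (3,6), (4,4), (4,5), (5,4), (6,1), (7,1), (7,2), (7,3) — 8 in total.

8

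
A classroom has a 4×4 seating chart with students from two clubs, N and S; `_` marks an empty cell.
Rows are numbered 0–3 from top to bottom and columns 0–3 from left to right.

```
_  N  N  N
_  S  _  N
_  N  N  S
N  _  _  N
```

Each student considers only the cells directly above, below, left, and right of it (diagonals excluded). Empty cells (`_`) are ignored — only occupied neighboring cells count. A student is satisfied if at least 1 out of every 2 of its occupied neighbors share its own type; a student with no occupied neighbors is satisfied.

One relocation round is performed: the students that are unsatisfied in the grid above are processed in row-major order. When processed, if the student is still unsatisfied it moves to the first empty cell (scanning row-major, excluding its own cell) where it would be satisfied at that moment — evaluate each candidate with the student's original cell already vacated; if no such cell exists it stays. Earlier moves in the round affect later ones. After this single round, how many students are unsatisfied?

Initially unsatisfied (in order): (1,1), (2,3), (3,3).
  (1,1) → (1,0).
  (2,3) → (0,0).
  (3,3): now satisfied by earlier moves; stays.
Resulting grid:
S N N N
S _ _ N
_ N N _
N _ _ N
All satisfied now.

0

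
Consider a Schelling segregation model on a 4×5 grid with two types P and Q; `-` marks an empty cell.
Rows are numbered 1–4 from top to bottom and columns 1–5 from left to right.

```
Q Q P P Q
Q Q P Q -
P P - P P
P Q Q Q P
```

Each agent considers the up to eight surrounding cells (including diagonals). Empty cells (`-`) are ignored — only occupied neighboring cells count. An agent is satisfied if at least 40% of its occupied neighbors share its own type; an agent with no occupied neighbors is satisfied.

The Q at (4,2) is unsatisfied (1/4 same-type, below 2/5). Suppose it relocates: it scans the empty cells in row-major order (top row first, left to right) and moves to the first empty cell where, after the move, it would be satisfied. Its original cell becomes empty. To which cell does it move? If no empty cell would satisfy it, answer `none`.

(2,5)

Vacating (4,2). Empty cells in order:
  (2,5): 2/5 same-type → satisfied — stop here.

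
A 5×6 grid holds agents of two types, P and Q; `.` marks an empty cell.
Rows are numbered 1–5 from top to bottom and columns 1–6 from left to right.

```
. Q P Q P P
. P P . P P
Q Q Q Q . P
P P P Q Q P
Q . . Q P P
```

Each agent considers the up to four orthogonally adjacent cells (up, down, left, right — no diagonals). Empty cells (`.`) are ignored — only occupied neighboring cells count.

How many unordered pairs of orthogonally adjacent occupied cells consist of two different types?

Scan each occupied cell's neighbors to the right and below so each pair is counted once.
Row 1: Q(1,2)–P(1,3)≠ Q(1,2)–P(2,2)≠ P(1,3)–Q(1,4)≠ P(1,3)–P(2,3)= Q(1,4)–P(1,5)≠ P(1,5)–P(1,6)= P(1,5)–P(2,5)= P(1,6)–P(2,6)=  → 4/8 unlike.
Row 2: P(2,2)–P(2,3)= P(2,2)–Q(3,2)≠ P(2,3)–Q(3,3)≠ P(2,5)–P(2,6)= P(2,6)–P(3,6)=  → 2/5 unlike.
Row 3: Q(3,1)–Q(3,2)= Q(3,1)–P(4,1)≠ Q(3,2)–Q(3,3)= Q(3,2)–P(4,2)≠ Q(3,3)–Q(3,4)= Q(3,3)–P(4,3)≠ Q(3,4)–Q(4,4)= P(3,6)–P(4,6)=  → 3/8 unlike.
Row 4: P(4,1)–P(4,2)= P(4,1)–Q(5,1)≠ P(4,2)–P(4,3)= P(4,3)–Q(4,4)≠ Q(4,4)–Q(4,5)= Q(4,4)–Q(5,4)= Q(4,5)–P(4,6)≠ Q(4,5)–P(5,5)≠ P(4,6)–P(5,6)=  → 4/9 unlike.
Row 5: Q(5,4)–P(5,5)≠ P(5,5)–P(5,6)=  → 1/2 unlike.
Total adjacent occupied pairs: 32; unlike-type pairs: 14.

14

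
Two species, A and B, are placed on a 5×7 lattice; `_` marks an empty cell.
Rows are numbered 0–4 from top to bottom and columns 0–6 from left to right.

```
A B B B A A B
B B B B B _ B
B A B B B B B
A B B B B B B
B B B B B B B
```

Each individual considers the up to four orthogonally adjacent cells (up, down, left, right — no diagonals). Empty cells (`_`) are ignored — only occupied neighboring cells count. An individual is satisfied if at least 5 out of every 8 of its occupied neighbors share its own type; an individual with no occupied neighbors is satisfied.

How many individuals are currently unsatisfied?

9

Row 0: (0,0)A 0/2 ✗ · (0,1)B 2/3 ✓ · (0,2)B 3/3 ✓ · (0,3)B 2/3 ✓ · (0,4)A 1/3 ✗ · (0,5)A 1/2 ✗ · (0,6)B 1/2 ✗
Row 1: (1,0)B 2/3 ✓ · (1,1)B 3/4 ✓ · (1,2)B 4/4 ✓ · (1,3)B 4/4 ✓ · (1,4)B 2/3 ✓ · (1,6)B 2/2 ✓
Row 2: (2,0)B 1/3 ✗ · (2,1)A 0/4 ✗ · (2,2)B 3/4 ✓ · (2,3)B 4/4 ✓ · (2,4)B 4/4 ✓ · (2,5)B 3/3 ✓ · (2,6)B 3/3 ✓
Row 3: (3,0)A 0/3 ✗ · (3,1)B 2/4 ✗ · (3,2)B 4/4 ✓ · (3,3)B 4/4 ✓ · (3,4)B 4/4 ✓ · (3,5)B 4/4 ✓ · (3,6)B 3/3 ✓
Row 4: (4,0)B 1/2 ✗ · (4,1)B 3/3 ✓ · (4,2)B 3/3 ✓ · (4,3)B 3/3 ✓ · (4,4)B 3/3 ✓ · (4,5)B 3/3 ✓ · (4,6)B 2/2 ✓
Unsatisfied: (0,0), (0,4), (0,5), (0,6), (2,0), (2,1), (3,0), (3,1), (4,0) — 9 in total.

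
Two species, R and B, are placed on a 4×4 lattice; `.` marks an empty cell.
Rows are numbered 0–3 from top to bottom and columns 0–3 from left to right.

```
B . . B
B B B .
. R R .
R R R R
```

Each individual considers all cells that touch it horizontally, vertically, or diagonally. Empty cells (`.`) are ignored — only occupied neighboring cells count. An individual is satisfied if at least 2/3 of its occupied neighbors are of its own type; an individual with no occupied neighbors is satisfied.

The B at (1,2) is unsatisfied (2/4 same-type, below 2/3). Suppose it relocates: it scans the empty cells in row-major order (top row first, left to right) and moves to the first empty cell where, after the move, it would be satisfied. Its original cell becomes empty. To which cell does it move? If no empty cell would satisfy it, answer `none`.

Vacating (1,2). Empty cells in order:
  (0,1): 3/3 same-type → satisfied — stop here.

(0,1)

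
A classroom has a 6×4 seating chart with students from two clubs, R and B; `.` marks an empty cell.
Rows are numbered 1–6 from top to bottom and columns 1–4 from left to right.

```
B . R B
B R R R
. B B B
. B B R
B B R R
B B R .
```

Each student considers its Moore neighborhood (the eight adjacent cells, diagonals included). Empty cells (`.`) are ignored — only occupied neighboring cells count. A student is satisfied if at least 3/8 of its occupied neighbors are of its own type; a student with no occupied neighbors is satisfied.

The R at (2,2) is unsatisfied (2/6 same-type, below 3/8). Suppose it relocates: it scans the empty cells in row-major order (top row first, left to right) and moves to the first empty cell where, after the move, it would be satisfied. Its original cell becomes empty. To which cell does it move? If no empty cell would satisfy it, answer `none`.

Vacating (2,2). Empty cells in order:
  (1,2): 2/4 same-type → satisfied — stop here.

(1,2)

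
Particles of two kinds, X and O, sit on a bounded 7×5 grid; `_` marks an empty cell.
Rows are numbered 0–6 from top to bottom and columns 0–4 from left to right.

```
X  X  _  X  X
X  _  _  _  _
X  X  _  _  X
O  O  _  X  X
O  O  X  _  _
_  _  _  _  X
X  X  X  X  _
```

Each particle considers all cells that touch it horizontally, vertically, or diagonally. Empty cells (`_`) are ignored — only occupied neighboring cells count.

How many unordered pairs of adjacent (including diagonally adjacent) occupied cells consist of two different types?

6

Scan each occupied cell's neighbors to the right and below (and the two forward diagonals) so each pair is counted once.
Row 0: X(0,0)–X(0,1)= X(0,0)–X(1,0)= X(0,1)–X(1,0)= X(0,3)–X(0,4)=  → 0/4 unlike.
Row 1: X(1,0)–X(2,0)= X(1,0)–X(2,1)=  → 0/2 unlike.
Row 2: X(2,0)–X(2,1)= X(2,0)–O(3,0)≠ X(2,0)–O(3,1)≠ X(2,1)–O(3,1)≠ X(2,1)–O(3,0)≠ X(2,4)–X(3,4)= X(2,4)–X(3,3)=  → 4/7 unlike.
Row 3: O(3,0)–O(3,1)= O(3,0)–O(4,0)= O(3,0)–O(4,1)= O(3,1)–O(4,1)= O(3,1)–X(4,2)≠ O(3,1)–O(4,0)= X(3,3)–X(3,4)= X(3,3)–X(4,2)=  → 1/8 unlike.
Row 4: O(4,0)–O(4,1)= O(4,1)–X(4,2)≠  → 1/2 unlike.
Row 5: X(5,4)–X(6,3)=  → 0/1 unlike.
Row 6: X(6,0)–X(6,1)= X(6,1)–X(6,2)= X(6,2)–X(6,3)=  → 0/3 unlike.
Total adjacent occupied pairs: 27; unlike-type pairs: 6.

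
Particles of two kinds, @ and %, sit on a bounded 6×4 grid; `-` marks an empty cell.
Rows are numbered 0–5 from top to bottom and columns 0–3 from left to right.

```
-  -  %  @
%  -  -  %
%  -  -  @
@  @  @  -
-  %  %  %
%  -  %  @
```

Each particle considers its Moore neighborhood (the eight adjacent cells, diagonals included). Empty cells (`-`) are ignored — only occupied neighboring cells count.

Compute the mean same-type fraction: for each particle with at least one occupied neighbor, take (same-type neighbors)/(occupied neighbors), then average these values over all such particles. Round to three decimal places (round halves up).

0.470

Row 0: (0,2)% 1/2 · (0,3)@ 0/2
Row 1: (1,0)% 1/1 · (1,3)% 1/3
Row 2: (2,0)% 1/3 · (2,3)@ 1/2
Row 3: (3,0)@ 1/3 · (3,1)@ 2/5 · (3,2)@ 2/5
Row 4: (4,1)% 3/6 · (4,2)% 3/6 · (4,3)% 2/4
Row 5: (5,0)% 1/1 · (5,2)% 3/4 · (5,3)@ 0/3
Sum over 15 particles: 1/2 + 0/2 + 1/1 + 1/3 + 1/3 + 1/2 + 1/3 + 2/5 + 2/5 + 3/6 + 3/6 + 2/4 + 1/1 + 3/4 + 0/3 = 141/20; mean = 141/20 ÷ 15 = 47/100 = 0.47 → 0.470.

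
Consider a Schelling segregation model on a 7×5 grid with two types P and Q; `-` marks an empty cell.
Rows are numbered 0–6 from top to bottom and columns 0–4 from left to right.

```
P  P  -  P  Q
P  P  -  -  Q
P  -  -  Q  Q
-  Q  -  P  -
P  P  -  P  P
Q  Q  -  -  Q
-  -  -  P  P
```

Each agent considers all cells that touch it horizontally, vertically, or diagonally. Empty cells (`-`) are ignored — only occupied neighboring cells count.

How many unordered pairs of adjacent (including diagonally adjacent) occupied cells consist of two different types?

Scan each occupied cell's neighbors to the right and below (and the two forward diagonals) so each pair is counted once.
From row 0: 2 unlike of 8 pairs (running 2/8).
From row 1: 0 unlike of 5 pairs (running 2/13).
From row 2: 3 unlike of 4 pairs (running 5/17).
From row 3: 2 unlike of 4 pairs (running 7/21).
From row 4: 6 unlike of 8 pairs (running 13/29).
From row 5: 2 unlike of 3 pairs (running 15/32).
From row 6: 0 unlike of 1 pairs (running 15/33).
Total adjacent occupied pairs: 33; unlike-type pairs: 15.

15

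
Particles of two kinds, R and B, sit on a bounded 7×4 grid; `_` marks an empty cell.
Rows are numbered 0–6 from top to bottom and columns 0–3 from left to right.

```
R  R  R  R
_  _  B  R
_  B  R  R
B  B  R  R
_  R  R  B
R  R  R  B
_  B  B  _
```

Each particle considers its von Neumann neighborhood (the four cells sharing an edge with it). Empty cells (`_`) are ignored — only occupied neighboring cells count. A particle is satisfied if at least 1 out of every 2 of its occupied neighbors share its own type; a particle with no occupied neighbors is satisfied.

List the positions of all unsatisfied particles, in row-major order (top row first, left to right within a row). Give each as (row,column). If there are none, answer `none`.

(1,2), (4,3)

(0,0)R 1/1 ok
(0,1)R 2/2 ok
(0,2)R 2/3 ok
(0,3)R 2/2 ok
(1,2)B 0/3 unhappy
(1,3)R 2/3 ok
(2,1)B 1/2 ok
(2,2)R 2/4 ok
(2,3)R 3/3 ok
(3,0)B 1/1 ok
(3,1)B 2/4 ok
(3,2)R 3/4 ok
(3,3)R 2/3 ok
(4,1)R 2/3 ok
(4,2)R 3/4 ok
(4,3)B 1/3 unhappy
(5,0)R 1/1 ok
(5,1)R 3/4 ok
(5,2)R 2/4 ok
(5,3)B 1/2 ok
(6,1)B 1/2 ok
(6,2)B 1/2 ok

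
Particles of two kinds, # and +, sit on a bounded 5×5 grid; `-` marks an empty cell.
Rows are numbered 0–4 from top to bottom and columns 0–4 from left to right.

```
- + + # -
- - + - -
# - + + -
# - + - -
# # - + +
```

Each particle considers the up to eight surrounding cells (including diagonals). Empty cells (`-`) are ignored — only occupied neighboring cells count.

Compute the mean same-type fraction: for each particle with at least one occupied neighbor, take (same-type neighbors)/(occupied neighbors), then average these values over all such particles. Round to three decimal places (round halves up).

0.837

(0,1)+ 2/2
(0,2)+ 2/3
(0,3)# 0/2
(1,2)+ 4/5
(2,0)# 1/1
(2,2)+ 3/3
(2,3)+ 3/3
(3,0)# 3/3
(3,2)+ 3/4
(4,0)# 2/2
(4,1)# 2/3
(4,3)+ 2/2
(4,4)+ 1/1
Sum over 13 particles: 2/2 + 2/3 + 0/2 + 4/5 + 1/1 + 3/3 + 3/3 + 3/3 + 3/4 + 2/2 + 2/3 + 2/2 + 1/1 = 653/60; mean = 653/60 ÷ 13 = 653/780 = 0.837179… → 0.837.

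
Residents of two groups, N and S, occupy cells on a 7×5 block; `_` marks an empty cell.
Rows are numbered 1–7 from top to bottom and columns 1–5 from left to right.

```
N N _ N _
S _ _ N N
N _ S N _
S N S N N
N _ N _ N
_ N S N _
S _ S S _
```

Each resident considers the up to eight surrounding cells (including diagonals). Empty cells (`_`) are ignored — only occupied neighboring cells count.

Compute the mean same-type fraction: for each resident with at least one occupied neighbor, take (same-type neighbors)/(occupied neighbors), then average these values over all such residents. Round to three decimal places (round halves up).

0.522

Row 1: (1,1)N 1/2 · (1,2)N 1/2 · (1,4)N 2/2
Row 2: (2,1)S 0/3 · (2,4)N 3/4 · (2,5)N 3/3
Row 3: (3,1)N 1/3 · (3,3)S 1/5 · (3,4)N 4/6
Row 4: (4,1)S 0/3 · (4,2)N 3/6 · (4,3)S 1/5 · (4,4)N 4/6 · (4,5)N 3/3
Row 5: (5,1)N 2/3 · (5,3)N 4/6 · (5,5)N 3/3
Row 6: (6,2)N 2/5 · (6,3)S 2/5 · (6,4)N 2/5
Row 7: (7,1)S 0/1 · (7,3)S 2/4 · (7,4)S 2/3
Sum over 23 residents: 1/2 + 1/2 + 2/2 + 0/3 + 3/4 + 3/3 + 1/3 + 1/5 + 4/6 + 0/3 + 3/6 + 1/5 + 4/6 + 3/3 + 2/3 + 4/6 + 3/3 + 2/5 + 2/5 + 2/5 + 0/1 + 2/4 + 2/3 = 721/60; mean = 721/60 ÷ 23 = 721/1380 = 0.522463… → 0.522.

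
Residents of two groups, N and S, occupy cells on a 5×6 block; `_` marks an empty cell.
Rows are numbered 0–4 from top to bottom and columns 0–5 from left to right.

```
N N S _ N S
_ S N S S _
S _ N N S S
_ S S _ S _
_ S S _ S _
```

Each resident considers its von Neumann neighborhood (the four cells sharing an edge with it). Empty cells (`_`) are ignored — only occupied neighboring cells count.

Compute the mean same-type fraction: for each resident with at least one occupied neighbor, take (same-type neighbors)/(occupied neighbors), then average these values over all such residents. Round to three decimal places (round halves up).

Row 0: (0,0)N 1/1 · (0,1)N 1/3 · (0,2)S 0/2 · (0,4)N 0/2 · (0,5)S 0/1
Row 1: (1,1)S 0/2 · (1,2)N 1/4 · (1,3)S 1/3 · (1,4)S 2/3
Row 2: (2,0)S — no occupied neighbors · (2,2)N 2/3 · (2,3)N 1/3 · (2,4)S 3/4 · (2,5)S 1/1
Row 3: (3,1)S 2/2 · (3,2)S 2/3 · (3,4)S 2/2
Row 4: (4,1)S 2/2 · (4,2)S 2/2 · (4,4)S 1/1
Sum over 19 residents: 1/1 + 1/3 + 0/2 + 0/2 + 0/1 + 0/2 + 1/4 + 1/3 + 2/3 + 2/3 + 1/3 + 3/4 + 1/1 + 2/2 + 2/3 + 2/2 + 2/2 + 2/2 + 1/1 = 11; mean = 11 ÷ 19 = 11/19 = 0.578947… → 0.579.

0.579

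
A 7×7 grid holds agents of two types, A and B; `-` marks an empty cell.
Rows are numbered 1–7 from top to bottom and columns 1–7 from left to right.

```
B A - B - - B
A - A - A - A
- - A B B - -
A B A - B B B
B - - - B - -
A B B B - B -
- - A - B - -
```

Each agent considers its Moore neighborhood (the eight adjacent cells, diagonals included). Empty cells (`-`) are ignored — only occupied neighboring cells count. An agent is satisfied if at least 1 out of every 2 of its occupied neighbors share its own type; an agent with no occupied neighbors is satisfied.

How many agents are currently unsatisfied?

11

Row 1: (1,1)B 0/2 not · (1,2)A 2/3 satisfied · (1,4)B 0/2 not · (1,7)B 0/1 not
Row 2: (2,1)A 1/2 satisfied · (2,3)A 2/4 satisfied · (2,5)A 0/3 not · (2,7)A 0/1 not
Row 3: (3,3)A 2/4 satisfied · (3,4)B 2/6 not · (3,5)B 3/4 satisfied
Row 4: (4,1)A 0/2 not · (4,2)B 1/4 not · (4,3)A 1/3 not · (4,5)B 4/4 satisfied · (4,6)B 4/4 satisfied · (4,7)B 1/1 satisfied
Row 5: (5,1)B 2/4 satisfied · (5,5)B 4/4 satisfied
Row 6: (6,1)A 0/2 not · (6,2)B 2/4 satisfied · (6,3)B 2/3 satisfied · (6,4)B 3/4 satisfied · (6,6)B 2/2 satisfied
Row 7: (7,3)A 0/3 not · (7,5)B 2/2 satisfied
Unsatisfied: (1,1), (1,4), (1,7), (2,5), (2,7), (3,4), (4,1), (4,2), (4,3), (6,1), (7,3) — 11 in total.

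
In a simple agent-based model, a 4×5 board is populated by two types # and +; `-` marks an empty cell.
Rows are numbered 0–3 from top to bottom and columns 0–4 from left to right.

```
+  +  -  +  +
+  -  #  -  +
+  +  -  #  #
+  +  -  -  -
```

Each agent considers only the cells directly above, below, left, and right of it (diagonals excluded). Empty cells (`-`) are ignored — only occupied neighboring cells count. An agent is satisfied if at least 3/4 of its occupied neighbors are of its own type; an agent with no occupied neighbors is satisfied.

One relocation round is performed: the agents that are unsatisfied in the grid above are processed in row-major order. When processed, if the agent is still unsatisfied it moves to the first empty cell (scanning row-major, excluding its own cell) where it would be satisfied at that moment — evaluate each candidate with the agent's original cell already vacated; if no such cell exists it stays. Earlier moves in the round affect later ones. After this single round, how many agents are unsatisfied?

1

Initially unsatisfied (in order): (1,4), (2,4).
  (1,4) → (1,1).
  (2,4): now satisfied by earlier moves; stays.
Resulting grid:
+ + - + +
+ + # - -
+ + - # #
+ + - - -
Unsatisfied now: (1,2).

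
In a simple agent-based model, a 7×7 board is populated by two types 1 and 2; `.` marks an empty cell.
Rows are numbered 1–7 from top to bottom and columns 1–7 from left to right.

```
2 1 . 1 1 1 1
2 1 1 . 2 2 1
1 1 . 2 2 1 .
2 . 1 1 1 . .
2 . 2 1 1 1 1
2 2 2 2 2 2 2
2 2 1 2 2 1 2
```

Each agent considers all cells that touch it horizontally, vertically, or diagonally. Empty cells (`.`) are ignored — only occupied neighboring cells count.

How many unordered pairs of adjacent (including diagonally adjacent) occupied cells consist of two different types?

Scan each occupied cell's neighbors to the right and below (and the two forward diagonals) so each pair is counted once.
Row 1: 2(1,1)–1(1,2)≠ 2(1,1)–2(2,1)= 2(1,1)–1(2,2)≠ 1(1,2)–1(2,2)= 1(1,2)–1(2,3)= 1(1,2)–2(2,1)≠ 1(1,4)–1(1,5)= 1(1,4)–2(2,5)≠ 1(1,4)–1(2,3)= 1(1,5)–1(1,6)= 1(1,5)–2(2,5)≠ 1(1,5)–2(2,6)≠ 1(1,6)–1(1,7)= 1(1,6)–2(2,6)≠ 1(1,6)–1(2,7)= 1(1,6)–2(2,5)≠ 1(1,7)–1(2,7)= 1(1,7)–2(2,6)≠  → 9/18 unlike.
Row 2: 2(2,1)–1(2,2)≠ 2(2,1)–1(3,1)≠ 2(2,1)–1(3,2)≠ 1(2,2)–1(2,3)= 1(2,2)–1(3,2)= 1(2,2)–1(3,1)= 1(2,3)–2(3,4)≠ 1(2,3)–1(3,2)= 2(2,5)–2(2,6)= 2(2,5)–2(3,5)= 2(2,5)–1(3,6)≠ 2(2,5)–2(3,4)= 2(2,6)–1(2,7)≠ 2(2,6)–1(3,6)≠ 2(2,6)–2(3,5)= 1(2,7)–1(3,6)=  → 7/16 unlike.
Row 3: 1(3,1)–1(3,2)= 1(3,1)–2(4,1)≠ 1(3,2)–1(4,3)= 1(3,2)–2(4,1)≠ 2(3,4)–2(3,5)= 2(3,4)–1(4,4)≠ 2(3,4)–1(4,5)≠ 2(3,4)–1(4,3)≠ 2(3,5)–1(3,6)≠ 2(3,5)–1(4,5)≠ 2(3,5)–1(4,4)≠ 1(3,6)–1(4,5)=  → 8/12 unlike.
Row 4: 2(4,1)–2(5,1)= 1(4,3)–1(4,4)= 1(4,3)–2(5,3)≠ 1(4,3)–1(5,4)= 1(4,4)–1(4,5)= 1(4,4)–1(5,4)= 1(4,4)–1(5,5)= 1(4,4)–2(5,3)≠ 1(4,5)–1(5,5)= 1(4,5)–1(5,6)= 1(4,5)–1(5,4)=  → 2/11 unlike.
Row 5: 2(5,1)–2(6,1)= 2(5,1)–2(6,2)= 2(5,3)–1(5,4)≠ 2(5,3)–2(6,3)= 2(5,3)–2(6,4)= 2(5,3)–2(6,2)= 1(5,4)–1(5,5)= 1(5,4)–2(6,4)≠ 1(5,4)–2(6,5)≠ 1(5,4)–2(6,3)≠ 1(5,5)–1(5,6)= 1(5,5)–2(6,5)≠ 1(5,5)–2(6,6)≠ 1(5,5)–2(6,4)≠ 1(5,6)–1(5,7)= 1(5,6)–2(6,6)≠ 1(5,6)–2(6,7)≠ 1(5,6)–2(6,5)≠ 1(5,7)–2(6,7)≠ 1(5,7)–2(6,6)≠  → 12/20 unlike.
Row 6: 2(6,1)–2(6,2)= 2(6,1)–2(7,1)= 2(6,1)–2(7,2)= 2(6,2)–2(6,3)= 2(6,2)–2(7,2)= 2(6,2)–1(7,3)≠ 2(6,2)–2(7,1)= 2(6,3)–2(6,4)= 2(6,3)–1(7,3)≠ 2(6,3)–2(7,4)= 2(6,3)–2(7,2)= 2(6,4)–2(6,5)= 2(6,4)–2(7,4)= 2(6,4)–2(7,5)= 2(6,4)–1(7,3)≠ 2(6,5)–2(6,6)= 2(6,5)–2(7,5)= 2(6,5)–1(7,6)≠ 2(6,5)–2(7,4)= 2(6,6)–2(6,7)= 2(6,6)–1(7,6)≠ 2(6,6)–2(7,7)= 2(6,6)–2(7,5)= 2(6,7)–2(7,7)= 2(6,7)–1(7,6)≠  → 6/25 unlike.
Row 7: 2(7,1)–2(7,2)= 2(7,2)–1(7,3)≠ 1(7,3)–2(7,4)≠ 2(7,4)–2(7,5)= 2(7,5)–1(7,6)≠ 1(7,6)–2(7,7)≠  → 4/6 unlike.
Total adjacent occupied pairs: 108; unlike-type pairs: 48.

48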